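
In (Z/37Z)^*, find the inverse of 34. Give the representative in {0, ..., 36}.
Apply the extended Euclidean algorithm to (37, 34), tracking rows (r, s, t) with s·37 + t·34 = r. Each division r_prev = q·r_cur + r_new produces the new row as (previous row) − q·(current row):
  row A: (37, 1, 0)   [1·37 + 0·34 = 37]
  row B: (34, 0, 1)   [0·37 + 1·34 = 34]
  37 = 1·34 + 3   → row C = row A − 1·row B = (3, 1, −1)   [check: 1·37 − 1·34 = 3]
  34 = 11·3 + 1   → row D = row B − 11·row C = (1, −11, 12)   [check: −11·37 + 12·34 = 1]
  3 = 3·1 + 0   → remainder 0, stop. gcd = 1 (last nonzero row D).
The gcd is 1, so 34 is invertible mod 37. The last nonzero row gives −11·37 + 12·34 = 1, so t = 12. So 34^(−1) ≡ 12 (mod 37). Verify: 34 · 12 = 408 ≡ 1 (mod 37). ✓

Final answer: 34^(−1) ≡ 12 (mod 37)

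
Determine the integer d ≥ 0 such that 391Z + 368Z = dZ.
In the PID Z, (a, b) is generated by gcd(a, b). Compute gcd(391, 368) with the extended Euclidean algorithm, tracking rows (r, s, t) with s·391 + t·368 = r:
  row A: (391, 1, 0)   [1·391 + 0·368 = 391]
  row B: (368, 0, 1)   [0·391 + 1·368 = 368]
  391 = 1·368 + 23   → row C = row A − 1·row B = (23, 1, −1)   [check: 1·391 − 1·368 = 23]
  368 = 16·23 + 0   → remainder 0, stop. gcd = 23 (last nonzero row C).
So gcd(391, 368) = 23, with Bézout identity 1·391 − 1·368 = 23. Containment (⊇): the Bézout identity exhibits 23 as an element of (391, 368), giving (23) ⊆ (391, 368). Containment (⊆): since 23 | 391 and 23 | 368 (391 = 23·17, 368 = 23·16), every Z-linear combination of 391 and 368 is divisible by 23, so (391, 368) ⊆ (23). Therefore (391, 368) = (23), d = 23.

Final answer: (391, 368) = (23); d = 23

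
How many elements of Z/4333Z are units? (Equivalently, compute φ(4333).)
An element a ∈ Z/4333Z is a unit iff gcd(a, 4333) = 1, so the number of units is φ(4333). φ is multiplicative, with φ(p^e) = p^e − p^(e−1). Factorise 4333 = 7 · 619. Then
  φ(4333) = (7 − 1) · (619 − 1) = 6 · 618 = 3708.

Final answer: Z/4333Z has φ(4333) = 3708 units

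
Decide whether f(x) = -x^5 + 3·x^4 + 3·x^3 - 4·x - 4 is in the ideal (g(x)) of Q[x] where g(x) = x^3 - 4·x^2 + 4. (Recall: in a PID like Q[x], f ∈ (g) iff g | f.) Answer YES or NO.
YES

In Q[x] the ideal (g) consists of all multiples of g, so f ∈ (g) iff g | f, i.e. iff the remainder of f on division by g is 0. Divide f by g (g is monic, so eliminate the leading term of the running remainder at each step):
  leading term -x^5: subtract (-x^2)·g(x) = -x^5 + 4·x^4 - 4·x^2, leaving -x^4 + 3·x^3 + 4·x^2 - 4·x - 4
  leading term -x^4: subtract (-x)·g(x) = -x^4 + 4·x^3 - 4·x, leaving -x^3 + 4·x^2 - 4
  leading term -x^3: subtract (-1)·g(x) = -x^3 + 4·x^2 - 4, leaving 0
The remainder is 0, so f(x) = g(x) · h(x) with h(x) = -x^2 - x - 1. Hence g | f, i.e. f ∈ (g).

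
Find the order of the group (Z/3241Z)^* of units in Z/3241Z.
|(Z/3241Z)^*| = 2772

(Z/3241Z)^* consists of the classes a with gcd(a, 3241) = 1, so its order is φ(3241). φ is multiplicative, with φ(p^e) = p^e − p^(e−1). Factorise 3241 = 7 · 463. Then
  φ(3241) = (7 − 1) · (463 − 1) = 6 · 462 = 2772.
Thus |(Z/3241Z)^*| = 2772.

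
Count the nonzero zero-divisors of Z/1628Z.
In Z/1628Z each nonzero element is either a unit (gcd with 1628 is 1) or a zero-divisor (gcd > 1). The number of units is φ(1628): factorise 1628 = 2^2 · 11 · 37, so φ(1628) = (2^2 − 2^1) · (11 − 1) · (37 − 1) = 2 · 10 · 36 = 720. The nonzero elements number 1628 − 1 = 1627. Hence the nonzero zero-divisors number 1627 − 720 = 907.

Final answer: Z/1628Z has 907 nonzero zero-divisors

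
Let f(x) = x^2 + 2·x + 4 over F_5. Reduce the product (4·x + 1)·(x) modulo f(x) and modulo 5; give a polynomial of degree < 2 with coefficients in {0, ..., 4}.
a · b ≡ 3·x + 4 (mod f(x))

Multiply as integer polynomials: a · b = 4·x^2 + x. Reducing coefficients mod 5: a · b ≡ 4·x^2 + x. Now divide by f(x) = x^2 + 2·x + 4 in F_5[x], eliminating the leading term at each step:
  leading term 4·x^2: subtract (4)·f(x) = 4·x^2 + 3·x + 1, leaving 3·x + 4 (coefficients mod 5)
The degree is now < 2, so this is the remainder. Hence a · b ≡ 3·x + 4 in F_5[x]/(f).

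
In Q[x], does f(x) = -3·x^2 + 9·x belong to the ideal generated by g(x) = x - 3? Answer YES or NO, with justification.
YES

In Q[x] the ideal (g) consists of all multiples of g, so f ∈ (g) iff g | f, i.e. iff the remainder of f on division by g is 0. Divide f by g (g is monic, so eliminate the leading term of the running remainder at each step):
  leading term -3·x^2: subtract (-3·x)·g(x) = -3·x^2 + 9·x, leaving 0
The remainder is 0, so f(x) = g(x) · h(x) with h(x) = -3·x. Hence g | f, i.e. f ∈ (g).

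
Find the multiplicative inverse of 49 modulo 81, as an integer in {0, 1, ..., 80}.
49^(−1) ≡ 43 (mod 81)

Apply the extended Euclidean algorithm to (81, 49), tracking rows (r, s, t) with s·81 + t·49 = r. Each division r_prev = q·r_cur + r_new produces the new row as (previous row) − q·(current row):
  row A: (81, 1, 0)   [1·81 + 0·49 = 81]
  row B: (49, 0, 1)   [0·81 + 1·49 = 49]
  81 = 1·49 + 32   → row C = row A − 1·row B = (32, 1, −1)   [check: 1·81 − 1·49 = 32]
  49 = 1·32 + 17   → row D = row B − 1·row C = (17, −1, 2)   [check: −1·81 + 2·49 = 17]
  32 = 1·17 + 15   → row E = row C − 1·row D = (15, 2, −3)   [check: 2·81 − 3·49 = 15]
  17 = 1·15 + 2   → row F = row D − 1·row E = (2, −3, 5)   [check: −3·81 + 5·49 = 2]
  15 = 7·2 + 1   → row G = row E − 7·row F = (1, 23, −38)   [check: 23·81 − 38·49 = 1]
  2 = 2·1 + 0   → remainder 0, stop. gcd = 1 (last nonzero row G).
The gcd is 1, so 49 is invertible mod 81. The last nonzero row gives 23·81 − 38·49 = 1, so t = −38. So 49^(−1) ≡ −38 ≡ 43 (mod 81). Verify: 49 · 43 = 2107 ≡ 1 (mod 81). ✓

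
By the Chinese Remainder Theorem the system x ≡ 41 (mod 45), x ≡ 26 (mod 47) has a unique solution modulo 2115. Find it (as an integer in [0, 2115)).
x ≡ 1436 (mod 2115); the representative in [0, 2115) is 1436

The moduli 45, 47 are pairwise coprime, so by the CRT there is a unique solution mod 45·47 = 2115.
Solve by successive substitution. Start with x ≡ 41 (mod 45).
  Combine with x ≡ 26 (mod 47): write x = 41 + 45·t and require 41 + 45·t ≡ 26 (mod 47), i.e. 45·t ≡ 26 − 41 ≡ 32 (mod 47). Since 45^(−1) ≡ 23 (mod 47), t ≡ 23·32 ≡ 31 (mod 47). So x ≡ 41 + 45·31 = 1436 (mod 2115).
Unique solution in [0, 2115): x = 1436.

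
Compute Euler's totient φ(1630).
φ(1630) = 648

φ is multiplicative, with φ(p^e) = p^e − p^(e−1). Factorise 1630 = 2 · 5 · 163. Then
  φ(1630) = (2 − 1) · (5 − 1) · (163 − 1) = 1 · 4 · 162 = 648.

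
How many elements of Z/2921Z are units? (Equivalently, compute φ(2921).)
An element a ∈ Z/2921Z is a unit iff gcd(a, 2921) = 1, so the number of units is φ(2921). φ is multiplicative, with φ(p^e) = p^e − p^(e−1). Factorise 2921 = 23 · 127. Then
  φ(2921) = (23 − 1) · (127 − 1) = 22 · 126 = 2772.

Final answer: Z/2921Z has φ(2921) = 2772 units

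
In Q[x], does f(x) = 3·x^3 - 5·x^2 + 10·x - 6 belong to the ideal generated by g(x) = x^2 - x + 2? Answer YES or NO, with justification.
In Q[x] the ideal (g) consists of all multiples of g, so f ∈ (g) iff g | f, i.e. iff the remainder of f on division by g is 0. Divide f by g (g is monic, so eliminate the leading term of the running remainder at each step):
  leading term 3·x^3: subtract (3·x)·g(x) = 3·x^3 - 3·x^2 + 6·x, leaving -2·x^2 + 4·x - 6
  leading term -2·x^2: subtract (-2)·g(x) = -2·x^2 + 2·x - 4, leaving 2·x - 2
The remainder r(x) = 2·x - 2 ≠ 0 (and deg r < deg g), so g ∤ f, i.e. f ∉ (g).

Final answer: NO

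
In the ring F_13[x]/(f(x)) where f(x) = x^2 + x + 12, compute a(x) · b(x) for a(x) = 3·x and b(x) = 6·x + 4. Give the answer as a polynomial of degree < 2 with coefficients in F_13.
Multiply as integer polynomials: a · b = 18·x^2 + 12·x. Reducing coefficients mod 13: a · b ≡ 5·x^2 + 12·x. Now divide by f(x) = x^2 + x + 12 in F_13[x], eliminating the leading term at each step:
  leading term 5·x^2: subtract (5)·f(x) = 5·x^2 + 5·x + 8, leaving 7·x + 5 (coefficients mod 13)
The degree is now < 2, so this is the remainder. Hence a · b ≡ 7·x + 5 in F_13[x]/(f).

Final answer: a · b ≡ 7·x + 5 (mod f(x))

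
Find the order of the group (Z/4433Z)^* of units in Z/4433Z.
(Z/4433Z)^* consists of the classes a with gcd(a, 4433) = 1, so its order is φ(4433). φ is multiplicative, with φ(p^e) = p^e − p^(e−1). Factorise 4433 = 11 · 13 · 31. Then
  φ(4433) = (11 − 1) · (13 − 1) · (31 − 1) = 10 · 12 · 30 = 3600.
Thus |(Z/4433Z)^*| = 3600.

Final answer: |(Z/4433Z)^*| = 3600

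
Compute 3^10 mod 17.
Use repeated squaring. Binary(10) = 1010. Walk through the bits of the exponent 10 left-to-right: at each bit after the leading one, square the running value, then multiply by 3 if the bit is 1 (always reducing mod 17):
  bit 1 = 1 (leading): start with 3.
  bit 2 = 0: square 3^2 = 9 (mod 17).
  bit 3 = 1: square 9^2 = 81 ≡ 13; bit is 1, so multiply 13·3 = 39 ≡ 5 (mod 17).
  bit 4 = 0: square 5^2 = 25 ≡ 8 (mod 17).
Final value: 3^10 ≡ 8 (mod 17).

Final answer: 8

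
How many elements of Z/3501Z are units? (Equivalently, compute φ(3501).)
Z/3501Z has φ(3501) = 2328 units

An element a ∈ Z/3501Z is a unit iff gcd(a, 3501) = 1, so the number of units is φ(3501). φ is multiplicative, with φ(p^e) = p^e − p^(e−1). Factorise 3501 = 3^2 · 389. Then
  φ(3501) = (3^2 − 3^1) · (389 − 1) = 6 · 388 = 2328.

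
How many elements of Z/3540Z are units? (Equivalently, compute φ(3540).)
An element a ∈ Z/3540Z is a unit iff gcd(a, 3540) = 1, so the number of units is φ(3540). φ is multiplicative, with φ(p^e) = p^e − p^(e−1). Factorise 3540 = 2^2 · 3 · 5 · 59. Then
  φ(3540) = (2^2 − 2^1) · (3 − 1) · (5 − 1) · (59 − 1) = 2 · 2 · 4 · 58 = 928.

Final answer: Z/3540Z has φ(3540) = 928 units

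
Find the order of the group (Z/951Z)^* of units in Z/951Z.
(Z/951Z)^* consists of the classes a with gcd(a, 951) = 1, so its order is φ(951). φ is multiplicative, with φ(p^e) = p^e − p^(e−1). Factorise 951 = 3 · 317. Then
  φ(951) = (3 − 1) · (317 − 1) = 2 · 316 = 632.
Thus |(Z/951Z)^*| = 632.

Final answer: |(Z/951Z)^*| = 632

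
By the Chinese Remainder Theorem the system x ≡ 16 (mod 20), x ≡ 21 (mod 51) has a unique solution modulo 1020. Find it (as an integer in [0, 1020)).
x ≡ 276 (mod 1020); the representative in [0, 1020) is 276

The moduli 20, 51 are pairwise coprime, so by the CRT there is a unique solution mod 20·51 = 1020.
Solve by successive substitution. Start with x ≡ 16 (mod 20).
  Combine with x ≡ 21 (mod 51): write x = 16 + 20·t and require 16 + 20·t ≡ 21 (mod 51), i.e. 20·t ≡ 21 − 16 ≡ 5 (mod 51). Since 20^(−1) ≡ 23 (mod 51), t ≡ 23·5 ≡ 13 (mod 51). So x ≡ 16 + 20·13 = 276 (mod 1020).
Unique solution in [0, 1020): x = 276.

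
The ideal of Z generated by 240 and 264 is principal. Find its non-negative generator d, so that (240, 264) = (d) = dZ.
(240, 264) = (24); d = 24

In the PID Z, (a, b) is generated by gcd(a, b). Compute gcd(264, 240) with the extended Euclidean algorithm, tracking rows (r, s, t) with s·264 + t·240 = r:
  row A: (264, 1, 0)   [1·264 + 0·240 = 264]
  row B: (240, 0, 1)   [0·264 + 1·240 = 240]
  264 = 1·240 + 24   → row C = row A − 1·row B = (24, 1, −1)   [check: 1·264 − 1·240 = 24]
  240 = 10·24 + 0   → remainder 0, stop. gcd = 24 (last nonzero row C).
So gcd(240, 264) = 24, with Bézout identity 1·264 − 1·240 = 24. Containment (⊇): the Bézout identity exhibits 24 as an element of (240, 264), giving (24) ⊆ (240, 264). Containment (⊆): since 24 | 240 and 24 | 264 (240 = 24·10, 264 = 24·11), every Z-linear combination of 240 and 264 is divisible by 24, so (240, 264) ⊆ (24). Therefore (240, 264) = (24), d = 24.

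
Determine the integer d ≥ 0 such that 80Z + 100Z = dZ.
In the PID Z, (a, b) is generated by gcd(a, b). Compute gcd(100, 80) with the extended Euclidean algorithm, tracking rows (r, s, t) with s·100 + t·80 = r:
  row A: (100, 1, 0)   [1·100 + 0·80 = 100]
  row B: (80, 0, 1)   [0·100 + 1·80 = 80]
  100 = 1·80 + 20   → row C = row A − 1·row B = (20, 1, −1)   [check: 1·100 − 1·80 = 20]
  80 = 4·20 + 0   → remainder 0, stop. gcd = 20 (last nonzero row C).
So gcd(80, 100) = 20, with Bézout identity 1·100 − 1·80 = 20. Containment (⊇): the Bézout identity exhibits 20 as an element of (80, 100), giving (20) ⊆ (80, 100). Containment (⊆): since 20 | 80 and 20 | 100 (80 = 20·4, 100 = 20·5), every Z-linear combination of 80 and 100 is divisible by 20, so (80, 100) ⊆ (20). Therefore (80, 100) = (20), d = 20.

Final answer: (80, 100) = (20); d = 20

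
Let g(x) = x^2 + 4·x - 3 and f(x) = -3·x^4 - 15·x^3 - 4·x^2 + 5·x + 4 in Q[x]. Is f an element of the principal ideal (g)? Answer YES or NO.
NO

In Q[x] the ideal (g) consists of all multiples of g, so f ∈ (g) iff g | f, i.e. iff the remainder of f on division by g is 0. Divide f by g (g is monic, so eliminate the leading term of the running remainder at each step):
  leading term -3·x^4: subtract (-3·x^2)·g(x) = -3·x^4 - 12·x^3 + 9·x^2, leaving -3·x^3 - 13·x^2 + 5·x + 4
  leading term -3·x^3: subtract (-3·x)·g(x) = -3·x^3 - 12·x^2 + 9·x, leaving -x^2 - 4·x + 4
  leading term -x^2: subtract (-1)·g(x) = -x^2 - 4·x + 3, leaving 1
The remainder r(x) = 1 ≠ 0 (and deg r < deg g), so g ∤ f, i.e. f ∉ (g).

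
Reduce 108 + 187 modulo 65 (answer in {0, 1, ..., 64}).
Reduce the summands first: 108 ≡ 43, 187 ≡ 57 (mod 65), so 108 + 187 ≡ 43 + 57 (mod 65). 43 + 57 = 100; 100 = 1·65 + 35, so (108 + 187) mod 65 = 35.

Final answer: 35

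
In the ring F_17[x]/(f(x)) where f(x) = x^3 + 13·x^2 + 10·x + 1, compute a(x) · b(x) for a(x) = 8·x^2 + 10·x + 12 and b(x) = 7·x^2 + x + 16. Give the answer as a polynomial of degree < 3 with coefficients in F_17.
Multiply as integer polynomials: a · b = 56·x^4 + 78·x^3 + 222·x^2 + 172·x + 192. Reducing coefficients mod 17: a · b ≡ 5·x^4 + 10·x^3 + x^2 + 2·x + 5. Now divide by f(x) = x^3 + 13·x^2 + 10·x + 1 in F_17[x], eliminating the leading term at each step:
  leading term 5·x^4: subtract (5·x)·f(x) = 5·x^4 + 14·x^3 + 16·x^2 + 5·x, leaving 13·x^3 + 2·x^2 + 14·x + 5 (coefficients mod 17)
  leading term 13·x^3: subtract (13)·f(x) = 13·x^3 + 16·x^2 + 11·x + 13, leaving 3·x^2 + 3·x + 9 (coefficients mod 17)
The degree is now < 3, so this is the remainder. Hence a · b ≡ 3·x^2 + 3·x + 9 in F_17[x]/(f).

Final answer: a · b ≡ 3·x^2 + 3·x + 9 (mod f(x))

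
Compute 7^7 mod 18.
7

Use repeated squaring. Binary(7) = 111. Walk through the bits of the exponent 7 left-to-right: at each bit after the leading one, square the running value, then multiply by 7 if the bit is 1 (always reducing mod 18):
  bit 1 = 1 (leading): start with 7.
  bit 2 = 1: square 7^2 = 49 ≡ 13; bit is 1, so multiply 13·7 = 91 ≡ 1 (mod 18).
  bit 3 = 1: square 1^2 = 1; bit is 1, so multiply 1·7 = 7 (mod 18).
Final value: 7^7 ≡ 7 (mod 18).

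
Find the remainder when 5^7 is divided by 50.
Use repeated squaring. Binary(7) = 111. Walk through the bits of the exponent 7 left-to-right: at each bit after the leading one, square the running value, then multiply by 5 if the bit is 1 (always reducing mod 50):
  bit 1 = 1 (leading): start with 5.
  bit 2 = 1: square 5^2 = 25; bit is 1, so multiply 25·5 = 125 ≡ 25 (mod 50).
  bit 3 = 1: square 25^2 = 625 ≡ 25; bit is 1, so multiply 25·5 = 125 ≡ 25 (mod 50).
Final value: 5^7 ≡ 25 (mod 50).

Final answer: 25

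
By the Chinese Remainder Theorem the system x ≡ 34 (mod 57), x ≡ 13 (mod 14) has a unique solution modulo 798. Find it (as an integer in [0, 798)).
x ≡ 433 (mod 798); the representative in [0, 798) is 433

The moduli 57, 14 are pairwise coprime, so by the CRT there is a unique solution mod 57·14 = 798.
Solve by successive substitution. Start with x ≡ 34 (mod 57).
  Combine with x ≡ 13 (mod 14): write x = 34 + 57·t and require 34 + 57·t ≡ 13 (mod 14), i.e. 57·t ≡ 13 − 34 ≡ 7 (mod 14). Since 57^(−1) ≡ 1 (mod 14) (57 ≡ 1 (mod 14)), t ≡ 1·7 ≡ 7 (mod 14). So x ≡ 34 + 57·7 = 433 (mod 798).
Unique solution in [0, 798): x = 433.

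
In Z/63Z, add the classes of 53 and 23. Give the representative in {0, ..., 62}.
13

Both summands are already reduced mod 63. 53 + 23 = 76; 76 = 1·63 + 13, so (53 + 23) mod 63 = 13.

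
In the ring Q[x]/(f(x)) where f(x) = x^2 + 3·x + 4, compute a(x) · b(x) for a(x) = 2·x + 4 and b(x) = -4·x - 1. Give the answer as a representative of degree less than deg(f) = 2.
a · b ≡ 6·x + 28 (mod f(x))

First multiply in Q[x] without reducing: a · b = -8·x^2 - 18·x - 4. Now divide by f(x) = x^2 + 3·x + 4, eliminating the leading term at each step:
  leading term -8·x^2: subtract (-8)·f(x) = -8·x^2 - 24·x - 32, leaving 6·x + 28
The degree is now < 2, so this is the remainder. Hence a · b ≡ 6·x + 28 in Q[x]/(f).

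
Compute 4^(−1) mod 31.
Apply the extended Euclidean algorithm to (31, 4), tracking rows (r, s, t) with s·31 + t·4 = r. Each division r_prev = q·r_cur + r_new produces the new row as (previous row) − q·(current row):
  row A: (31, 1, 0)   [1·31 + 0·4 = 31]
  row B: (4, 0, 1)   [0·31 + 1·4 = 4]
  31 = 7·4 + 3   → row C = row A − 7·row B = (3, 1, −7)   [check: 1·31 − 7·4 = 3]
  4 = 1·3 + 1   → row D = row B − 1·row C = (1, −1, 8)   [check: −1·31 + 8·4 = 1]
  3 = 3·1 + 0   → remainder 0, stop. gcd = 1 (last nonzero row D).
The gcd is 1, so 4 is invertible mod 31. The last nonzero row gives −1·31 + 8·4 = 1, so t = 8. So 4^(−1) ≡ 8 (mod 31). Verify: 4 · 8 = 32 ≡ 1 (mod 31). ✓

Final answer: 4^(−1) ≡ 8 (mod 31)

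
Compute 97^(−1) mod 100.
97^(−1) ≡ 33 (mod 100)

Apply the extended Euclidean algorithm to (100, 97), tracking rows (r, s, t) with s·100 + t·97 = r. Each division r_prev = q·r_cur + r_new produces the new row as (previous row) − q·(current row):
  row A: (100, 1, 0)   [1·100 + 0·97 = 100]
  row B: (97, 0, 1)   [0·100 + 1·97 = 97]
  100 = 1·97 + 3   → row C = row A − 1·row B = (3, 1, −1)   [check: 1·100 − 1·97 = 3]
  97 = 32·3 + 1   → row D = row B − 32·row C = (1, −32, 33)   [check: −32·100 + 33·97 = 1]
  3 = 3·1 + 0   → remainder 0, stop. gcd = 1 (last nonzero row D).
The gcd is 1, so 97 is invertible mod 100. The last nonzero row gives −32·100 + 33·97 = 1, so t = 33. So 97^(−1) ≡ 33 (mod 100). Verify: 97 · 33 = 3201 ≡ 1 (mod 100). ✓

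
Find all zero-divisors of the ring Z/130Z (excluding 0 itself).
nonzero zero-divisors of Z/130Z = {2, 4, 5, 6, 8, 10, 12, 13, 14, 15, 16, 18, 20, 22, 24, 25, 26, 28, 30, 32, 34, 35, 36, 38, 39, 40, 42, 44, 45, 46, 48, 50, 52, 54, 55, 56, 58, 60, 62, 64, 65, 66, 68, 70, 72, 74, 75, 76, 78, 80, 82, 84, 85, 86, 88, 90, 91, 92, 94, 95, 96, 98, 100, 102, 104, 105, 106, 108, 110, 112, 114, 115, 116, 117, 118, 120, 122, 124, 125, 126, 128}

An element a ∈ Z/130Z (with a ≠ 0) is a zero-divisor iff gcd(a, 130) > 1 (because a is a unit precisely when gcd(a, n) = 1, and in Z/nZ every nonzero, non-unit element is a zero-divisor). Scan a = 1, ..., 129 and keep those with gcd(a, 130) > 1:
  gcd(2, 130) = 2, gcd(4, 130) = 2, gcd(5, 130) = 5, gcd(6, 130) = 2, gcd(8, 130) = 2, gcd(10, 130) = 10, gcd(12, 130) = 2, gcd(13, 130) = 13, gcd(14, 130) = 2, gcd(15, 130) = 5, gcd(16, 130) = 2, gcd(18, 130) = 2, gcd(20, 130) = 10, gcd(22, 130) = 2, gcd(24, 130) = 2, gcd(25, 130) = 5, gcd(26, 130) = 26, gcd(28, 130) = 2, gcd(30, 130) = 10, gcd(32, 130) = 2, gcd(34, 130) = 2, gcd(35, 130) = 5, gcd(36, 130) = 2, gcd(38, 130) = 2, gcd(39, 130) = 13, gcd(40, 130) = 10, gcd(42, 130) = 2, gcd(44, 130) = 2, gcd(45, 130) = 5, gcd(46, 130) = 2, gcd(48, 130) = 2, gcd(50, 130) = 10, gcd(52, 130) = 26, gcd(54, 130) = 2, gcd(55, 130) = 5, gcd(56, 130) = 2, gcd(58, 130) = 2, gcd(60, 130) = 10, gcd(62, 130) = 2, gcd(64, 130) = 2, gcd(65, 130) = 65, gcd(66, 130) = 2, gcd(68, 130) = 2, gcd(70, 130) = 10, gcd(72, 130) = 2, gcd(74, 130) = 2, gcd(75, 130) = 5, gcd(76, 130) = 2, gcd(78, 130) = 26, gcd(80, 130) = 10, gcd(82, 130) = 2, gcd(84, 130) = 2, gcd(85, 130) = 5, gcd(86, 130) = 2, gcd(88, 130) = 2, gcd(90, 130) = 10, gcd(91, 130) = 13, gcd(92, 130) = 2, gcd(94, 130) = 2, gcd(95, 130) = 5, gcd(96, 130) = 2, gcd(98, 130) = 2, gcd(100, 130) = 10, gcd(102, 130) = 2, gcd(104, 130) = 26, gcd(105, 130) = 5, gcd(106, 130) = 2, gcd(108, 130) = 2, gcd(110, 130) = 10, gcd(112, 130) = 2, gcd(114, 130) = 2, gcd(115, 130) = 5, gcd(116, 130) = 2, gcd(117, 130) = 13, gcd(118, 130) = 2, gcd(120, 130) = 10, gcd(122, 130) = 2, gcd(124, 130) = 2, gcd(125, 130) = 5, gcd(126, 130) = 2, gcd(128, 130) = 2.
All other a ∈ {1, ..., 129} have gcd(a, 130) = 1 and are units. So the nonzero zero-divisors are exactly the 81 values of a appearing in this scan.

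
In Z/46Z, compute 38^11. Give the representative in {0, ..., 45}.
22

Use repeated squaring. Binary(11) = 1011. Walk through the bits of the exponent 11 left-to-right: at each bit after the leading one, square the running value, then multiply by 38 if the bit is 1 (always reducing mod 46):
  bit 1 = 1 (leading): start with 38.
  bit 2 = 0: square 38^2 = 1444 ≡ 18 (mod 46).
  bit 3 = 1: square 18^2 = 324 ≡ 2; bit is 1, so multiply 2·38 = 76 ≡ 30 (mod 46).
  bit 4 = 1: square 30^2 = 900 ≡ 26; bit is 1, so multiply 26·38 = 988 ≡ 22 (mod 46).
Final value: 38^11 ≡ 22 (mod 46).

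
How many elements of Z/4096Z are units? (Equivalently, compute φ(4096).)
An element a ∈ Z/4096Z is a unit iff gcd(a, 4096) = 1, so the number of units is φ(4096). φ is multiplicative, with φ(p^e) = p^e − p^(e−1). Factorise 4096 = 2^12. Then
  φ(4096) = (2^12 − 2^11) = 2048 = 2048.

Final answer: Z/4096Z has φ(4096) = 2048 units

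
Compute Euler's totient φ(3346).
φ is multiplicative, with φ(p^e) = p^e − p^(e−1). Factorise 3346 = 2 · 7 · 239. Then
  φ(3346) = (2 − 1) · (7 − 1) · (239 − 1) = 1 · 6 · 238 = 1428.

Final answer: φ(3346) = 1428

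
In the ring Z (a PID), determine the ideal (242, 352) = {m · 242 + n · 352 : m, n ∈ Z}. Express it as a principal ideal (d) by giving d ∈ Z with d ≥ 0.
In the PID Z, (a, b) is generated by gcd(a, b). Compute gcd(352, 242) with the extended Euclidean algorithm, tracking rows (r, s, t) with s·352 + t·242 = r:
  row A: (352, 1, 0)   [1·352 + 0·242 = 352]
  row B: (242, 0, 1)   [0·352 + 1·242 = 242]
  352 = 1·242 + 110   → row C = row A − 1·row B = (110, 1, −1)   [check: 1·352 − 1·242 = 110]
  242 = 2·110 + 22   → row D = row B − 2·row C = (22, −2, 3)   [check: −2·352 + 3·242 = 22]
  110 = 5·22 + 0   → remainder 0, stop. gcd = 22 (last nonzero row D).
So gcd(242, 352) = 22, with Bézout identity −2·352 + 3·242 = 22. Containment (⊇): the Bézout identity exhibits 22 as an element of (242, 352), giving (22) ⊆ (242, 352). Containment (⊆): since 22 | 242 and 22 | 352 (242 = 22·11, 352 = 22·16), every Z-linear combination of 242 and 352 is divisible by 22, so (242, 352) ⊆ (22). Therefore (242, 352) = (22), d = 22.

Final answer: (242, 352) = (22); d = 22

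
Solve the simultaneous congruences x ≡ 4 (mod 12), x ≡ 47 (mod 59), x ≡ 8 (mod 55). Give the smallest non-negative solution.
The moduli 12, 59, 55 are pairwise coprime, so by the CRT there is a unique solution mod 12·59·55 = 38940.
Solve by successive substitution. Start with x ≡ 4 (mod 12).
  Combine with x ≡ 47 (mod 59): write x = 4 + 12·t and require 4 + 12·t ≡ 47 (mod 59), i.e. 12·t ≡ 47 − 4 ≡ 43 (mod 59). Since 12^(−1) ≡ 5 (mod 59), t ≡ 5·43 ≡ 38 (mod 59). So x ≡ 4 + 12·38 = 460 (mod 708).
  Combine with x ≡ 8 (mod 55): write x = 460 + 708·t and require 460 + 708·t ≡ 8 (mod 55), i.e. 708·t ≡ 8 − 460 ≡ 43 (mod 55). Since 708^(−1) ≡ 47 (mod 55) (708 ≡ 48 (mod 55)), t ≡ 47·43 ≡ 41 (mod 55). So x ≡ 460 + 708·41 = 29488 (mod 38940).
Unique solution in [0, 38940): x = 29488.

Final answer: x ≡ 29488 (mod 38940); the representative in [0, 38940) is 29488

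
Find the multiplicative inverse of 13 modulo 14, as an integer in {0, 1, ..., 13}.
Apply the extended Euclidean algorithm to (14, 13), tracking rows (r, s, t) with s·14 + t·13 = r. Each division r_prev = q·r_cur + r_new produces the new row as (previous row) − q·(current row):
  row A: (14, 1, 0)   [1·14 + 0·13 = 14]
  row B: (13, 0, 1)   [0·14 + 1·13 = 13]
  14 = 1·13 + 1   → row C = row A − 1·row B = (1, 1, −1)   [check: 1·14 − 1·13 = 1]
  13 = 13·1 + 0   → remainder 0, stop. gcd = 1 (last nonzero row C).
The gcd is 1, so 13 is invertible mod 14. The last nonzero row gives 1·14 − 1·13 = 1, so t = −1. So 13^(−1) ≡ −1 ≡ 13 (mod 14). Verify: 13 · 13 = 169 ≡ 1 (mod 14). ✓

Final answer: 13^(−1) ≡ 13 (mod 14)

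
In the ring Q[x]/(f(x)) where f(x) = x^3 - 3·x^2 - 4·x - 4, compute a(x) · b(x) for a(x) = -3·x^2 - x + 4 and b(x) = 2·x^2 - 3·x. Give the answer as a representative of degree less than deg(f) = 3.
First multiply in Q[x] without reducing: a · b = -6·x^4 + 7·x^3 + 11·x^2 - 12·x. Now divide by f(x) = x^3 - 3·x^2 - 4·x - 4, eliminating the leading term at each step:
  leading term -6·x^4: subtract (-6·x)·f(x) = -6·x^4 + 18·x^3 + 24·x^2 + 24·x, leaving -11·x^3 - 13·x^2 - 36·x
  leading term -11·x^3: subtract (-11)·f(x) = -11·x^3 + 33·x^2 + 44·x + 44, leaving -46·x^2 - 80·x - 44
The degree is now < 3, so this is the remainder. Hence a · b ≡ -46·x^2 - 80·x - 44 in Q[x]/(f).

Final answer: a · b ≡ -46·x^2 - 80·x - 44 (mod f(x))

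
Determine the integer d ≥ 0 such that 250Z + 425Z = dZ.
(250, 425) = (25); d = 25

In the PID Z, (a, b) is generated by gcd(a, b). Compute gcd(425, 250) with the extended Euclidean algorithm, tracking rows (r, s, t) with s·425 + t·250 = r:
  row A: (425, 1, 0)   [1·425 + 0·250 = 425]
  row B: (250, 0, 1)   [0·425 + 1·250 = 250]
  425 = 1·250 + 175   → row C = row A − 1·row B = (175, 1, −1)   [check: 1·425 − 1·250 = 175]
  250 = 1·175 + 75   → row D = row B − 1·row C = (75, −1, 2)   [check: −1·425 + 2·250 = 75]
  175 = 2·75 + 25   → row E = row C − 2·row D = (25, 3, −5)   [check: 3·425 − 5·250 = 25]
  75 = 3·25 + 0   → remainder 0, stop. gcd = 25 (last nonzero row E).
So gcd(250, 425) = 25, with Bézout identity 3·425 − 5·250 = 25. Containment (⊇): the Bézout identity exhibits 25 as an element of (250, 425), giving (25) ⊆ (250, 425). Containment (⊆): since 25 | 250 and 25 | 425 (250 = 25·10, 425 = 25·17), every Z-linear combination of 250 and 425 is divisible by 25, so (250, 425) ⊆ (25). Therefore (250, 425) = (25), d = 25.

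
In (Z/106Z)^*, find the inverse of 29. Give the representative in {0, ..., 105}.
Apply the extended Euclidean algorithm to (106, 29), tracking rows (r, s, t) with s·106 + t·29 = r. Each division r_prev = q·r_cur + r_new produces the new row as (previous row) − q·(current row):
  row A: (106, 1, 0)   [1·106 + 0·29 = 106]
  row B: (29, 0, 1)   [0·106 + 1·29 = 29]
  106 = 3·29 + 19   → row C = row A − 3·row B = (19, 1, −3)   [check: 1·106 − 3·29 = 19]
  29 = 1·19 + 10   → row D = row B − 1·row C = (10, −1, 4)   [check: −1·106 + 4·29 = 10]
  19 = 1·10 + 9   → row E = row C − 1·row D = (9, 2, −7)   [check: 2·106 − 7·29 = 9]
  10 = 1·9 + 1   → row F = row D − 1·row E = (1, −3, 11)   [check: −3·106 + 11·29 = 1]
  9 = 9·1 + 0   → remainder 0, stop. gcd = 1 (last nonzero row F).
The gcd is 1, so 29 is invertible mod 106. The last nonzero row gives −3·106 + 11·29 = 1, so t = 11. So 29^(−1) ≡ 11 (mod 106). Verify: 29 · 11 = 319 ≡ 1 (mod 106). ✓

Final answer: 29^(−1) ≡ 11 (mod 106)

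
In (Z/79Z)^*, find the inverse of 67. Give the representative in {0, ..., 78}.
67^(−1) ≡ 46 (mod 79)

Apply the extended Euclidean algorithm to (79, 67), tracking rows (r, s, t) with s·79 + t·67 = r. Each division r_prev = q·r_cur + r_new produces the new row as (previous row) − q·(current row):
  row A: (79, 1, 0)   [1·79 + 0·67 = 79]
  row B: (67, 0, 1)   [0·79 + 1·67 = 67]
  79 = 1·67 + 12   → row C = row A − 1·row B = (12, 1, −1)   [check: 1·79 − 1·67 = 12]
  67 = 5·12 + 7   → row D = row B − 5·row C = (7, −5, 6)   [check: −5·79 + 6·67 = 7]
  12 = 1·7 + 5   → row E = row C − 1·row D = (5, 6, −7)   [check: 6·79 − 7·67 = 5]
  7 = 1·5 + 2   → row F = row D − 1·row E = (2, −11, 13)   [check: −11·79 + 13·67 = 2]
  5 = 2·2 + 1   → row G = row E − 2·row F = (1, 28, −33)   [check: 28·79 − 33·67 = 1]
  2 = 2·1 + 0   → remainder 0, stop. gcd = 1 (last nonzero row G).
The gcd is 1, so 67 is invertible mod 79. The last nonzero row gives 28·79 − 33·67 = 1, so t = −33. So 67^(−1) ≡ −33 ≡ 46 (mod 79). Verify: 67 · 46 = 3082 ≡ 1 (mod 79). ✓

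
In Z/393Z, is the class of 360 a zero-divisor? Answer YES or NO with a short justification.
gcd(360, 393) = 3 > 1, so 360 is not a unit in Z/393Z. In Z/nZ every nonzero non-unit is a zero-divisor: explicitly, take b = 393/gcd = 131 ≠ 0 (mod 393); then 360·131 = 47160 = 120·393, i.e. 360·131 ≡ 0 (mod 393). So 360 is a zero-divisor.

Final answer: YES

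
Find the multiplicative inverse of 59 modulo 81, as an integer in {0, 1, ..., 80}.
59^(−1) ≡ 11 (mod 81)

Apply the extended Euclidean algorithm to (81, 59), tracking rows (r, s, t) with s·81 + t·59 = r. Each division r_prev = q·r_cur + r_new produces the new row as (previous row) − q·(current row):
  row A: (81, 1, 0)   [1·81 + 0·59 = 81]
  row B: (59, 0, 1)   [0·81 + 1·59 = 59]
  81 = 1·59 + 22   → row C = row A − 1·row B = (22, 1, −1)   [check: 1·81 − 1·59 = 22]
  59 = 2·22 + 15   → row D = row B − 2·row C = (15, −2, 3)   [check: −2·81 + 3·59 = 15]
  22 = 1·15 + 7   → row E = row C − 1·row D = (7, 3, −4)   [check: 3·81 − 4·59 = 7]
  15 = 2·7 + 1   → row F = row D − 2·row E = (1, −8, 11)   [check: −8·81 + 11·59 = 1]
  7 = 7·1 + 0   → remainder 0, stop. gcd = 1 (last nonzero row F).
The gcd is 1, so 59 is invertible mod 81. The last nonzero row gives −8·81 + 11·59 = 1, so t = 11. So 59^(−1) ≡ 11 (mod 81). Verify: 59 · 11 = 649 ≡ 1 (mod 81). ✓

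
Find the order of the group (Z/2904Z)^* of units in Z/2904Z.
|(Z/2904Z)^*| = 880

(Z/2904Z)^* consists of the classes a with gcd(a, 2904) = 1, so its order is φ(2904). φ is multiplicative, with φ(p^e) = p^e − p^(e−1). Factorise 2904 = 2^3 · 3 · 11^2. Then
  φ(2904) = (2^3 − 2^2) · (3 − 1) · (11^2 − 11^1) = 4 · 2 · 110 = 880.
Thus |(Z/2904Z)^*| = 880.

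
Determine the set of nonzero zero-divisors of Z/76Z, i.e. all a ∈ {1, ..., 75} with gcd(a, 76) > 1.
nonzero zero-divisors of Z/76Z = {2, 4, 6, 8, 10, 12, 14, 16, 18, 19, 20, 22, 24, 26, 28, 30, 32, 34, 36, 38, 40, 42, 44, 46, 48, 50, 52, 54, 56, 57, 58, 60, 62, 64, 66, 68, 70, 72, 74}

An element a ∈ Z/76Z (with a ≠ 0) is a zero-divisor iff gcd(a, 76) > 1 (because a is a unit precisely when gcd(a, n) = 1, and in Z/nZ every nonzero, non-unit element is a zero-divisor). Scan a = 1, ..., 75 and keep those with gcd(a, 76) > 1:
  gcd(2, 76) = 2, gcd(4, 76) = 4, gcd(6, 76) = 2, gcd(8, 76) = 4, gcd(10, 76) = 2, gcd(12, 76) = 4, gcd(14, 76) = 2, gcd(16, 76) = 4, gcd(18, 76) = 2, gcd(19, 76) = 19, gcd(20, 76) = 4, gcd(22, 76) = 2, gcd(24, 76) = 4, gcd(26, 76) = 2, gcd(28, 76) = 4, gcd(30, 76) = 2, gcd(32, 76) = 4, gcd(34, 76) = 2, gcd(36, 76) = 4, gcd(38, 76) = 38, gcd(40, 76) = 4, gcd(42, 76) = 2, gcd(44, 76) = 4, gcd(46, 76) = 2, gcd(48, 76) = 4, gcd(50, 76) = 2, gcd(52, 76) = 4, gcd(54, 76) = 2, gcd(56, 76) = 4, gcd(57, 76) = 19, gcd(58, 76) = 2, gcd(60, 76) = 4, gcd(62, 76) = 2, gcd(64, 76) = 4, gcd(66, 76) = 2, gcd(68, 76) = 4, gcd(70, 76) = 2, gcd(72, 76) = 4, gcd(74, 76) = 2.
All other a ∈ {1, ..., 75} have gcd(a, 76) = 1 and are units. So the nonzero zero-divisors are exactly the 39 values of a appearing in this scan.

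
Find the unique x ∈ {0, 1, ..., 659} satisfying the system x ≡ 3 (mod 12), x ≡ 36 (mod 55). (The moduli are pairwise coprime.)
x ≡ 531 (mod 660); the representative in [0, 660) is 531

The moduli 12, 55 are pairwise coprime, so by the CRT there is a unique solution mod 12·55 = 660.
Solve by successive substitution. Start with x ≡ 3 (mod 12).
  Combine with x ≡ 36 (mod 55): write x = 3 + 12·t and require 3 + 12·t ≡ 36 (mod 55), i.e. 12·t ≡ 36 − 3 ≡ 33 (mod 55). Since 12^(−1) ≡ 23 (mod 55), t ≡ 23·33 ≡ 44 (mod 55). So x ≡ 3 + 12·44 = 531 (mod 660).
Unique solution in [0, 660): x = 531.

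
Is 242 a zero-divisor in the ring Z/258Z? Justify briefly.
gcd(242, 258) = 2 > 1, so 242 is not a unit in Z/258Z. In Z/nZ every nonzero non-unit is a zero-divisor: explicitly, take b = 258/gcd = 129 ≠ 0 (mod 258); then 242·129 = 31218 = 121·258, i.e. 242·129 ≡ 0 (mod 258). So 242 is a zero-divisor.

Final answer: YES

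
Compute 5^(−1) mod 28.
5^(−1) ≡ 17 (mod 28)

Apply the extended Euclidean algorithm to (28, 5), tracking rows (r, s, t) with s·28 + t·5 = r. Each division r_prev = q·r_cur + r_new produces the new row as (previous row) − q·(current row):
  row A: (28, 1, 0)   [1·28 + 0·5 = 28]
  row B: (5, 0, 1)   [0·28 + 1·5 = 5]
  28 = 5·5 + 3   → row C = row A − 5·row B = (3, 1, −5)   [check: 1·28 − 5·5 = 3]
  5 = 1·3 + 2   → row D = row B − 1·row C = (2, −1, 6)   [check: −1·28 + 6·5 = 2]
  3 = 1·2 + 1   → row E = row C − 1·row D = (1, 2, −11)   [check: 2·28 − 11·5 = 1]
  2 = 2·1 + 0   → remainder 0, stop. gcd = 1 (last nonzero row E).
The gcd is 1, so 5 is invertible mod 28. The last nonzero row gives 2·28 − 11·5 = 1, so t = −11. So 5^(−1) ≡ −11 ≡ 17 (mod 28). Verify: 5 · 17 = 85 ≡ 1 (mod 28). ✓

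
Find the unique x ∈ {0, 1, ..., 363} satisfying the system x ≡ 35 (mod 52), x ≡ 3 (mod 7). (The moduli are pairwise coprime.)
The moduli 52, 7 are pairwise coprime, so by the CRT there is a unique solution mod 52·7 = 364.
Solve by successive substitution. Start with x ≡ 35 (mod 52).
  Combine with x ≡ 3 (mod 7): write x = 35 + 52·t and require 35 + 52·t ≡ 3 (mod 7), i.e. 52·t ≡ 3 − 35 ≡ 3 (mod 7). Since 52^(−1) ≡ 5 (mod 7) (52 ≡ 3 (mod 7)), t ≡ 5·3 ≡ 1 (mod 7). So x ≡ 35 + 52·1 = 87 (mod 364).
Unique solution in [0, 364): x = 87.

Final answer: x ≡ 87 (mod 364); the representative in [0, 364) is 87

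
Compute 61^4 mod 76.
9

Use repeated squaring. Binary(4) = 100. Walk through the bits of the exponent 4 left-to-right: at each bit after the leading one, square the running value, then multiply by 61 if the bit is 1 (always reducing mod 76):
  bit 1 = 1 (leading): start with 61.
  bit 2 = 0: square 61^2 = 3721 ≡ 73 (mod 76).
  bit 3 = 0: square 73^2 = 5329 ≡ 9 (mod 76).
Final value: 61^4 ≡ 9 (mod 76).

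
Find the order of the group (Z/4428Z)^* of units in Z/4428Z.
(Z/4428Z)^* consists of the classes a with gcd(a, 4428) = 1, so its order is φ(4428). φ is multiplicative, with φ(p^e) = p^e − p^(e−1). Factorise 4428 = 2^2 · 3^3 · 41. Then
  φ(4428) = (2^2 − 2^1) · (3^3 − 3^2) · (41 − 1) = 2 · 18 · 40 = 1440.
Thus |(Z/4428Z)^*| = 1440.

Final answer: |(Z/4428Z)^*| = 1440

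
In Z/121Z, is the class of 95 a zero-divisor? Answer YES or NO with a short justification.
gcd(95, 121) = 1, so 95 is a unit in Z/121Z (it has a multiplicative inverse). A unit cannot be a zero-divisor: if 95·b ≡ 0 then multiplying both sides by 95^(−1) gives b ≡ 0. So 95 is not a zero-divisor.

Final answer: NO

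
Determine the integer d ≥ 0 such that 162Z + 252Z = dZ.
In the PID Z, (a, b) is generated by gcd(a, b). Compute gcd(252, 162) with the extended Euclidean algorithm, tracking rows (r, s, t) with s·252 + t·162 = r:
  row A: (252, 1, 0)   [1·252 + 0·162 = 252]
  row B: (162, 0, 1)   [0·252 + 1·162 = 162]
  252 = 1·162 + 90   → row C = row A − 1·row B = (90, 1, −1)   [check: 1·252 − 1·162 = 90]
  162 = 1·90 + 72   → row D = row B − 1·row C = (72, −1, 2)   [check: −1·252 + 2·162 = 72]
  90 = 1·72 + 18   → row E = row C − 1·row D = (18, 2, −3)   [check: 2·252 − 3·162 = 18]
  72 = 4·18 + 0   → remainder 0, stop. gcd = 18 (last nonzero row E).
So gcd(162, 252) = 18, with Bézout identity 2·252 − 3·162 = 18. Containment (⊇): the Bézout identity exhibits 18 as an element of (162, 252), giving (18) ⊆ (162, 252). Containment (⊆): since 18 | 162 and 18 | 252 (162 = 18·9, 252 = 18·14), every Z-linear combination of 162 and 252 is divisible by 18, so (162, 252) ⊆ (18). Therefore (162, 252) = (18), d = 18.

Final answer: (162, 252) = (18); d = 18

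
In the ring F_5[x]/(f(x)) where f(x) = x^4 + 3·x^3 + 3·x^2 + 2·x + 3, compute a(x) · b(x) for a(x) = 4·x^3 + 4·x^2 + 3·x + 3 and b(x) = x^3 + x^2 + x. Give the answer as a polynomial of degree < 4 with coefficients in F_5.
a · b ≡ x^3 + 4·x^2 + 3·x + 2 (mod f(x))

Multiply as integer polynomials: a · b = 4·x^6 + 8·x^5 + 11·x^4 + 10·x^3 + 6·x^2 + 3·x. Reducing coefficients mod 5: a · b ≡ 4·x^6 + 3·x^5 + x^4 + x^2 + 3·x. Now divide by f(x) = x^4 + 3·x^3 + 3·x^2 + 2·x + 3 in F_5[x], eliminating the leading term at each step:
  leading term 4·x^6: subtract (4·x^2)·f(x) = 4·x^6 + 2·x^5 + 2·x^4 + 3·x^3 + 2·x^2, leaving x^5 + 4·x^4 + 2·x^3 + 4·x^2 + 3·x (coefficients mod 5)
  leading term x^5: subtract (x)·f(x) = x^5 + 3·x^4 + 3·x^3 + 2·x^2 + 3·x, leaving x^4 + 4·x^3 + 2·x^2 (coefficients mod 5)
  leading term x^4: subtract (1)·f(x) = x^4 + 3·x^3 + 3·x^2 + 2·x + 3, leaving x^3 + 4·x^2 + 3·x + 2 (coefficients mod 5)
The degree is now < 4, so this is the remainder. Hence a · b ≡ x^3 + 4·x^2 + 3·x + 2 in F_5[x]/(f).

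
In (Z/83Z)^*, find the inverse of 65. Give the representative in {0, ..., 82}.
65^(−1) ≡ 23 (mod 83)

Apply the extended Euclidean algorithm to (83, 65), tracking rows (r, s, t) with s·83 + t·65 = r. Each division r_prev = q·r_cur + r_new produces the new row as (previous row) − q·(current row):
  row A: (83, 1, 0)   [1·83 + 0·65 = 83]
  row B: (65, 0, 1)   [0·83 + 1·65 = 65]
  83 = 1·65 + 18   → row C = row A − 1·row B = (18, 1, −1)   [check: 1·83 − 1·65 = 18]
  65 = 3·18 + 11   → row D = row B − 3·row C = (11, −3, 4)   [check: −3·83 + 4·65 = 11]
  18 = 1·11 + 7   → row E = row C − 1·row D = (7, 4, −5)   [check: 4·83 − 5·65 = 7]
  11 = 1·7 + 4   → row F = row D − 1·row E = (4, −7, 9)   [check: −7·83 + 9·65 = 4]
  7 = 1·4 + 3   → row G = row E − 1·row F = (3, 11, −14)   [check: 11·83 − 14·65 = 3]
  4 = 1·3 + 1   → row H = row F − 1·row G = (1, −18, 23)   [check: −18·83 + 23·65 = 1]
  3 = 3·1 + 0   → remainder 0, stop. gcd = 1 (last nonzero row H).
The gcd is 1, so 65 is invertible mod 83. The last nonzero row gives −18·83 + 23·65 = 1, so t = 23. So 65^(−1) ≡ 23 (mod 83). Verify: 65 · 23 = 1495 ≡ 1 (mod 83). ✓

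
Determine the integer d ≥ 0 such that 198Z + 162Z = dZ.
In the PID Z, (a, b) is generated by gcd(a, b). Compute gcd(198, 162) with the extended Euclidean algorithm, tracking rows (r, s, t) with s·198 + t·162 = r:
  row A: (198, 1, 0)   [1·198 + 0·162 = 198]
  row B: (162, 0, 1)   [0·198 + 1·162 = 162]
  198 = 1·162 + 36   → row C = row A − 1·row B = (36, 1, −1)   [check: 1·198 − 1·162 = 36]
  162 = 4·36 + 18   → row D = row B − 4·row C = (18, −4, 5)   [check: −4·198 + 5·162 = 18]
  36 = 2·18 + 0   → remainder 0, stop. gcd = 18 (last nonzero row D).
So gcd(198, 162) = 18, with Bézout identity −4·198 + 5·162 = 18. Containment (⊇): the Bézout identity exhibits 18 as an element of (198, 162), giving (18) ⊆ (198, 162). Containment (⊆): since 18 | 198 and 18 | 162 (198 = 18·11, 162 = 18·9), every Z-linear combination of 198 and 162 is divisible by 18, so (198, 162) ⊆ (18). Therefore (198, 162) = (18), d = 18.

Final answer: (198, 162) = (18); d = 18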